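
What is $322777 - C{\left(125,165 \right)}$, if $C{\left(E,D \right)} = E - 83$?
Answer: $322735$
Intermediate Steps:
$C{\left(E,D \right)} = -83 + E$ ($C{\left(E,D \right)} = E - 83 = -83 + E$)
$322777 - C{\left(125,165 \right)} = 322777 - \left(-83 + 125\right) = 322777 - 42 = 322735$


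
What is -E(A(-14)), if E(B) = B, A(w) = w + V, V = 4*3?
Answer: 2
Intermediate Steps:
V = 12
A(w) = 12 + w (A(w) = w + 12 = 12 + w)
-E(A(-14)) = -(12 - 14) = -1*(-2) = 2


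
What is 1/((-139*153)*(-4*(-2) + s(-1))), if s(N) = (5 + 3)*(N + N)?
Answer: 1/170136 ≈ 5.8776e-6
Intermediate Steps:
s(N) = 16*N (s(N) = 8*(2*N) = 16*N)
1/((-139*153)*(-4*(-2) + s(-1))) = 1/((-139*153)*(-4*(-2) + 16*(-1))) = 1/(-21267*(8 - 16)) = 1/(-21267*(-8)) = 1/170136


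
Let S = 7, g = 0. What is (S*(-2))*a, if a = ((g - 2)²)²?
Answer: -224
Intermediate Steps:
a = 16 (a = ((0 - 2)²)² = ((-2)²)² = 4² = 16)
(S*(-2))*a = (7*(-2))*16 = -14*16 = -224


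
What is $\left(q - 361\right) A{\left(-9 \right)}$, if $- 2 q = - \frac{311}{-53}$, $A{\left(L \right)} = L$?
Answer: $\frac{347193}{106} \approx 3275.4$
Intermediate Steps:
$q = - \frac{311}{106}$ ($q = - \frac{\left(-311\right) \frac{1}{-53}}{2} = - \frac{\left(-311\right) \left(- \frac{1}{53}\right)}{2} = \left(- \frac{1}{2}\right) \frac{311}{53} = - \frac{311}{106} \approx -2.934$)
$\left(q - 361\right) A{\left(-9 \right)} = \left(- \frac{311}{106} - 361\right) \left(-9\right) = \left(- \frac{38577}{106}\right) \left(-9\right) = \frac{347193}{106}$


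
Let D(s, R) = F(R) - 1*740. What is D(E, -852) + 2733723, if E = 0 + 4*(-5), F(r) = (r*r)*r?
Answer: -615737225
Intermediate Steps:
F(r) = r**3 (F(r) = r**2*r = r**3)
E = -20 (E = 0 - 20 = -20)
D(s, R) = -740 + R**3 (D(s, R) = R**3 - 1*740 = R**3 - 740 = -740 + R**3)
D(E, -852) + 2733723 = (-740 + (-852)**3) + 2733723 = (-740 - 618470208) + 2733723 = -618470948 + 2733723 = -615737225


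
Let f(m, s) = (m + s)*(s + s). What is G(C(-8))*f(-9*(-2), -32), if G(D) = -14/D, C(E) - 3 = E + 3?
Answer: 6272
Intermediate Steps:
C(E) = 6 + E (C(E) = 3 + (E + 3) = 3 + (3 + E) = 6 + E)
f(m, s) = 2*s*(m + s) (f(m, s) = (m + s)*(2*s) = 2*s*(m + s))
G(C(-8))*f(-9*(-2), -32) = (-14/(6 - 8))*(2*(-32)*(-9*(-2) - 32)) = (-14/(-2))*(2*(-32)*(18 - 32)) = (-14*(-1/2))*(2*(-32)*(-14)) = 7*896 = 6272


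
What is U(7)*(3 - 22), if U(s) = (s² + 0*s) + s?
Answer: -1064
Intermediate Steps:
U(s) = s + s² (U(s) = (s² + 0) + s = s² + s = s + s²)
U(7)*(3 - 22) = (7*(1 + 7))*(3 - 22) = (7*8)*(-19) = 56*(-19) = -1064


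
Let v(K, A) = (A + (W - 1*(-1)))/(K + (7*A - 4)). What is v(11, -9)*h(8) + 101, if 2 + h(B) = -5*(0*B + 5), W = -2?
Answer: 2693/28 ≈ 96.179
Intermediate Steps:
h(B) = -27 (h(B) = -2 - 5*(0*B + 5) = -2 - 5*(0 + 5) = -2 - 5*5 = -2 - 25 = -27)
v(K, A) = (-1 + A)/(-4 + K + 7*A) (v(K, A) = (A + (-2 - 1*(-1)))/(K + (7*A - 4)) = (A + (-2 + 1))/(K + (-4 + 7*A)) = (A - 1)/(-4 + K + 7*A) = (-1 + A)/(-4 + K + 7*A))
v(11, -9)*h(8) + 101 = ((-1 - 9)/(-4 + 11 + 7*(-9)))*(-27) + 101 = (-10/(-4 + 11 - 63))*(-27) + 101 = (-10/(-56))*(-27) + 101 = -1/56*(-10)*(-27) + 101 = (5/28)*(-27) + 101 = -135/28 + 101 = 2693/28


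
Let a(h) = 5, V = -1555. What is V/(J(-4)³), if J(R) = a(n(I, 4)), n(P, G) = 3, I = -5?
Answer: -311/25 ≈ -12.440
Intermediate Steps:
J(R) = 5
V/(J(-4)³) = -1555/(5³) = -1555/125 = -1555*1/125 = -311/25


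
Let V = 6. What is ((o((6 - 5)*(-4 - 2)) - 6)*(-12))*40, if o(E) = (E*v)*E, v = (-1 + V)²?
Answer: -429120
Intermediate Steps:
v = 25 (v = (-1 + 6)² = 5² = 25)
o(E) = 25*E² (o(E) = (E*25)*E = (25*E)*E = 25*E²)
((o((6 - 5)*(-4 - 2)) - 6)*(-12))*40 = ((25*((6 - 5)*(-4 - 2))² - 6)*(-12))*40 = ((25*(1*(-6))² - 6)*(-12))*40 = ((25*(-6)² - 6)*(-12))*40 = ((25*36 - 6)*(-12))*40 = ((900 - 6)*(-12))*40 = (894*(-12))*40 = -10728*40 = -429120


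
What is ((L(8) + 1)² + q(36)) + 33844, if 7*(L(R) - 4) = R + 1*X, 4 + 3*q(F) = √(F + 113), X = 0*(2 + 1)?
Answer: 4980419/147 + √149/3 ≈ 33885.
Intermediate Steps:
X = 0 (X = 0*3 = 0)
q(F) = -4/3 + √(113 + F)/3 (q(F) = -4/3 + √(F + 113)/3 = -4/3 + √(113 + F)/3)
L(R) = 4 + R/7 (L(R) = 4 + (R + 1*0)/7 = 4 + (R + 0)/7 = 4 + R/7)
((L(8) + 1)² + q(36)) + 33844 = (((4 + (⅐)*8) + 1)² + (-4/3 + √(113 + 36)/3)) + 33844 = (((4 + 8/7) + 1)² + (-4/3 + √149/3)) + 33844 = ((36/7 + 1)² + (-4/3 + √149/3)) + 33844 = ((43/7)² + (-4/3 + √149/3)) + 33844 = (1849/49 + (-4/3 + √149/3)) + 33844 = (5351/147 + √149/3) + 33844 = 4980419/147 + √149/3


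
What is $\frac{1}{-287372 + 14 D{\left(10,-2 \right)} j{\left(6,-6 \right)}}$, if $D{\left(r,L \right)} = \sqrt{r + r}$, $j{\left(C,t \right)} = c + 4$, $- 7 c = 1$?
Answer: $- \frac{71843}{20645652016} - \frac{27 \sqrt{5}}{20645652016} \approx -3.4827 \cdot 10^{-6}$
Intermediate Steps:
$c = - \frac{1}{7}$ ($c = \left(- \frac{1}{7}\right) 1 = - \frac{1}{7} \approx -0.14286$)
$j{\left(C,t \right)} = \frac{27}{7}$ ($j{\left(C,t \right)} = - \frac{1}{7} + 4 = \frac{27}{7}$)
$D{\left(r,L \right)} = \sqrt{2} \sqrt{r}$ ($D{\left(r,L \right)} = \sqrt{2 r} = \sqrt{2} \sqrt{r}$)
$\frac{1}{-287372 + 14 D{\left(10,-2 \right)} j{\left(6,-6 \right)}} = \frac{1}{-287372 + 14 \sqrt{2} \sqrt{10} \cdot \frac{27}{7}} = \frac{1}{-287372 + 14 \cdot 2 \sqrt{5} \cdot \frac{27}{7}} = \frac{1}{-287372 + 28 \sqrt{5} \cdot \frac{27}{7}} = \frac{1}{-287372 + 108 \sqrt{5}}$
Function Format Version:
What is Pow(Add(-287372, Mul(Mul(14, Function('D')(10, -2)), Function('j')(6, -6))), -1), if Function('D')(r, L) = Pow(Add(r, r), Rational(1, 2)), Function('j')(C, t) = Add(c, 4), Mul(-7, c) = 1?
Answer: Add(Rational(-71843, 20645652016), Mul(Rational(-27, 20645652016), Pow(5, Rational(1, 2)))) ≈ -3.4827e-6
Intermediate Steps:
c = Rational(-1, 7) (c = Mul(Rational(-1, 7), 1) = Rational(-1, 7) ≈ -0.14286)
Function('j')(C, t) = Rational(27, 7) (Function('j')(C, t) = Add(Rational(-1, 7), 4) = Rational(27, 7))
Function('D')(r, L) = Mul(Pow(2, Rational(1, 2)), Pow(r, Rational(1, 2))) (Function('D')(r, L) = Pow(Mul(2, r), Rational(1, 2)) = Mul(Pow(2, Rational(1, 2)), Pow(r, Rational(1, 2))))
Pow(Add(-287372, Mul(Mul(14, Function('D')(10, -2)), Function('j')(6, -6))), -1) = Pow(Add(-287372, Mul(Mul(14, Mul(Pow(2, Rational(1, 2)), Pow(10, Rational(1, 2)))), Rational(27, 7))), -1) = Pow(Add(-287372, Mul(Mul(14, Mul(2, Pow(5, Rational(1, 2)))), Rational(27, 7))), -1) = Pow(Add(-287372, Mul(Mul(28, Pow(5, Rational(1, 2))), Rational(27, 7))), -1) = Pow(Add(-287372, Mul(108, Pow(5, Rational(1, 2)))), -1)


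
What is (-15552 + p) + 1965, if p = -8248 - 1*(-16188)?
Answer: -5647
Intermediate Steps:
p = 7940 (p = -8248 + 16188 = 7940)
(-15552 + p) + 1965 = (-15552 + 7940) + 1965 = -7612 + 1965 = -5647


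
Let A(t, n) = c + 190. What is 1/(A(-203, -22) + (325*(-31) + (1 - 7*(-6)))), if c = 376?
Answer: -1/9466 ≈ -0.00010564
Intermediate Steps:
A(t, n) = 566 (A(t, n) = 376 + 190 = 566)
1/(A(-203, -22) + (325*(-31) + (1 - 7*(-6)))) = 1/(566 + (325*(-31) + (1 - 7*(-6)))) = 1/(566 + (-10075 + (1 + 42))) = 1/(566 + (-10075 + 43)) = 1/(566 - 10032) = 1/(-9466) = -1/9466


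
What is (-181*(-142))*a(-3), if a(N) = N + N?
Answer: -154212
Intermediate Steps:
a(N) = 2*N
(-181*(-142))*a(-3) = (-181*(-142))*(2*(-3)) = 25702*(-6) = -154212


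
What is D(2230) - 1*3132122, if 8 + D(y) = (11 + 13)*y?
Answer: -3078610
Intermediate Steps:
D(y) = -8 + 24*y (D(y) = -8 + (11 + 13)*y = -8 + 24*y)
D(2230) - 1*3132122 = (-8 + 24*2230) - 1*3132122 = (-8 + 53520) - 3132122 = 53512 - 3132122 = -3078610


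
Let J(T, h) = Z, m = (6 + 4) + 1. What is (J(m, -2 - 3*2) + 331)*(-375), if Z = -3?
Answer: -123000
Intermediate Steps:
m = 11 (m = 10 + 1 = 11)
J(T, h) = -3
(J(m, -2 - 3*2) + 331)*(-375) = (-3 + 331)*(-375) = 328*(-375) = -123000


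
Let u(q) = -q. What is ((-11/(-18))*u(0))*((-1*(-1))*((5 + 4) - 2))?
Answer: 0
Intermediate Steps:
((-11/(-18))*u(0))*((-1*(-1))*((5 + 4) - 2)) = ((-11/(-18))*(-1*0))*((-1*(-1))*((5 + 4) - 2)) = (-11*(-1/18)*0)*(1*(9 - 2)) = ((11/18)*0)*(1*7) = 0*7 = 0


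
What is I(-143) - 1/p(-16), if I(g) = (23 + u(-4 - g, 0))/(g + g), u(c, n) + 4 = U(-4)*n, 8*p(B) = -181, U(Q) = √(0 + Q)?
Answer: -1151/51766 ≈ -0.022235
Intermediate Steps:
U(Q) = √Q
p(B) = -181/8 (p(B) = (⅛)*(-181) = -181/8)
u(c, n) = -4 + 2*I*n (u(c, n) = -4 + √(-4)*n = -4 + (2*I)*n = -4 + 2*I*n)
I(g) = 19/(2*g) (I(g) = (23 + (-4 + 2*I*0))/(g + g) = (23 + (-4 + 0))/((2*g)) = (23 - 4)*(1/(2*g)) = 19*(1/(2*g)) = 19/(2*g))
I(-143) - 1/p(-16) = (19/2)/(-143) - 1/(-181/8) = (19/2)*(-1/143) - 1*(-8/181) = -19/286 + 8/181 = -1151/51766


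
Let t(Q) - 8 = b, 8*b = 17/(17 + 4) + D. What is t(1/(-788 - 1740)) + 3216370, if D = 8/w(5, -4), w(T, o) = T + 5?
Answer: 2701757689/840 ≈ 3.2164e+6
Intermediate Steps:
w(T, o) = 5 + T
D = ⅘ (D = 8/(5 + 5) = 8/10 = 8*(⅒) = ⅘ ≈ 0.80000)
b = 169/840 (b = (17/(17 + 4) + ⅘)/8 = (17/21 + ⅘)/8 = (⅛)*(169/105) = 169/840 ≈ 0.20119)
t(Q) = 6889/840 (t(Q) = 8 + 169/840 = 6889/840)
t(1/(-788 - 1740)) + 3216370 = 6889/840 + 3216370 = 2701757689/840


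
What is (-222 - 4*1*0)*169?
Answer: -37518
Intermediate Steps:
(-222 - 4*1*0)*169 = (-222 - 4*0)*169 = (-222 + 0)*169 = -222*169 = -37518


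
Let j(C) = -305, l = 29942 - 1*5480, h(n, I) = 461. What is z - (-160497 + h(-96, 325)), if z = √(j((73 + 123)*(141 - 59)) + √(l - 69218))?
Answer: 160036 + √(-305 + 2*I*√11189) ≈ 1.6004e+5 + 18.387*I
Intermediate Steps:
l = 24462 (l = 29942 - 5480 = 24462)
z = √(-305 + 2*I*√11189) (z = √(-305 + √(24462 - 69218)) = √(-305 + √(-44756)) = √(-305 + 2*I*√11189) ≈ 5.7528 + 18.387*I)
z - (-160497 + h(-96, 325)) = √(-305 + 2*I*√11189) - (-160497 + 461) = √(-305 + 2*I*√11189) - 1*(-160036) = √(-305 + 2*I*√11189) + 160036 = 160036 + √(-305 + 2*I*√11189)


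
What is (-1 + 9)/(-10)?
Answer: -4/5 ≈ -0.80000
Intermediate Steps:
(-1 + 9)/(-10) = 8*(-1/10) = -4/5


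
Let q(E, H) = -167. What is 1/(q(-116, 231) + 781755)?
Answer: 1/781588 ≈ 1.2794e-6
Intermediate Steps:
1/(q(-116, 231) + 781755) = 1/(-167 + 781755) = 1/781588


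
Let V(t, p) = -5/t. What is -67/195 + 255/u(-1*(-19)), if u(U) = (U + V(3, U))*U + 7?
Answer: 81572/196755 ≈ 0.41459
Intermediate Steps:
u(U) = 7 + U*(-5/3 + U) (u(U) = (U - 5/3)*U + 7 = (-5/3 + U)*U + 7 = U*(-5/3 + U) + 7 = 7 + U*(-5/3 + U))
-67/195 + 255/u(-1*(-19)) = -67/195 + 255/(7 + (-1*(-19))**2 - (-5)*(-19)/3) = -67*1/195 + 255/(7 + 19**2 - 5/3*19) = -67/195 + 255/(7 + 361 - 95/3) = -67/195 + 255/(1009/3) = -67/195 + 255*(3/1009) = -67/195 + 765/1009 = 81572/196755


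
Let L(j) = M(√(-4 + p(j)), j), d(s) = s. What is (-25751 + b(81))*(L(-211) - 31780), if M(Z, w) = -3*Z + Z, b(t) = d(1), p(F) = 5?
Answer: 818386500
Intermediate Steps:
b(t) = 1
M(Z, w) = -2*Z
L(j) = -2 (L(j) = -2*√(-4 + 5) = -2*√1 = -2*1 = -2)
(-25751 + b(81))*(L(-211) - 31780) = (-25751 + 1)*(-2 - 31780) = -25750*(-31782) = 818386500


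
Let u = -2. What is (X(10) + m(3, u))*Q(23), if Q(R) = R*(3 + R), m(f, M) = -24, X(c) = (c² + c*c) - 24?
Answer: 90896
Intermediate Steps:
X(c) = -24 + 2*c² (X(c) = (c² + c²) - 24 = 2*c² - 24 = -24 + 2*c²)
(X(10) + m(3, u))*Q(23) = ((-24 + 2*10²) - 24)*(23*(3 + 23)) = ((-24 + 2*100) - 24)*(23*26) = ((-24 + 200) - 24)*598 = (176 - 24)*598 = 152*598 = 90896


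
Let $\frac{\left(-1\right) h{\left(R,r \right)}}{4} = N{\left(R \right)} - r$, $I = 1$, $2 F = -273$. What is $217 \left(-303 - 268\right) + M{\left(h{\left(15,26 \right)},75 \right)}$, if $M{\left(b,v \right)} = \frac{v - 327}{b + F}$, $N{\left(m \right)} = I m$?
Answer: $- \frac{22922291}{185} \approx -1.239 \cdot 10^{5}$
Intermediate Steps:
$F = - \frac{273}{2}$ ($F = \frac{1}{2} \left(-273\right) = - \frac{273}{2} \approx -136.5$)
$N{\left(m \right)} = m$ ($N{\left(m \right)} = 1 m = m$)
$h{\left(R,r \right)} = - 4 R + 4 r$ ($h{\left(R,r \right)} = - 4 \left(R - r\right) = - 4 R + 4 r$)
$M{\left(b,v \right)} = \frac{-327 + v}{- \frac{273}{2} + b}$ ($M{\left(b,v \right)} = \frac{v - 327}{b - \frac{273}{2}} = \frac{-327 + v}{- \frac{273}{2} + b}$)
$217 \left(-303 - 268\right) + M{\left(h{\left(15,26 \right)},75 \right)} = 217 \left(-303 - 268\right) + \frac{2 \left(-327 + 75\right)}{-273 + 2 \left(\left(-4\right) 15 + 4 \cdot 26\right)} = 217 \left(-571\right) + 2 \frac{1}{-273 + 2 \left(-60 + 104\right)} \left(-252\right) = -123907 + 2 \frac{1}{-273 + 2 \cdot 44} \left(-252\right) = -123907 + 2 \frac{1}{-273 + 88} \left(-252\right) = -123907 + 2 \frac{1}{-185} \left(-252\right) = -123907 + 2 \left(- \frac{1}{185}\right) \left(-252\right) = -123907 + \frac{504}{185} = - \frac{22922291}{185}$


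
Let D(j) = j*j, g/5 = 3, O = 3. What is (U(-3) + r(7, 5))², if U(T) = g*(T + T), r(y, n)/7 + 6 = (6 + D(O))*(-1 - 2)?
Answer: 199809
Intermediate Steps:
g = 15 (g = 5*3 = 15)
D(j) = j²
r(y, n) = -357 (r(y, n) = -42 + 7*((6 + 3²)*(-1 - 2)) = -42 + 7*((6 + 9)*(-3)) = -42 + 7*(15*(-3)) = -42 + 7*(-45) = -42 - 315 = -357)
U(T) = 30*T (U(T) = 15*(T + T) = 15*(2*T) = 30*T)
(U(-3) + r(7, 5))² = (30*(-3) - 357)² = (-90 - 357)² = (-447)² = 199809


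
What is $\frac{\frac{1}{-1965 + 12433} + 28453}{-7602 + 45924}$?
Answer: $\frac{297846005}{401154696} \approx 0.74247$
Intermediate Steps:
$\frac{\frac{1}{-1965 + 12433} + 28453}{-7602 + 45924} = \frac{\frac{1}{10468} + 28453}{38322} = \left(\frac{1}{10468} + 28453\right) \frac{1}{38322} = \frac{297846005}{10468} \cdot \frac{1}{38322} = \frac{297846005}{401154696}$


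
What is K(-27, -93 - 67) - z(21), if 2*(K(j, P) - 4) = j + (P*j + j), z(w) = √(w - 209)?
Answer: 2137 - 2*I*√47 ≈ 2137.0 - 13.711*I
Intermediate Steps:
z(w) = √(-209 + w)
K(j, P) = 4 + j + P*j/2 (K(j, P) = 4 + (j + (P*j + j))/2 = 4 + (j + (j + P*j))/2 = 4 + (2*j + P*j)/2 = 4 + (j + P*j/2) = 4 + j + P*j/2)
K(-27, -93 - 67) - z(21) = (4 - 27 + (½)*(-93 - 67)*(-27)) - √(-209 + 21) = (4 - 27 + (½)*(-160)*(-27)) - √(-188) = (4 - 27 + 2160) - 2*I*√47 = 2137 - 2*I*√47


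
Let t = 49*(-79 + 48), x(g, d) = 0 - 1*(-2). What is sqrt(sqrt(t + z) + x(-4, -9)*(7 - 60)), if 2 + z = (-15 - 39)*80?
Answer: sqrt(-106 + 3*I*sqrt(649)) ≈ 3.5128 + 10.878*I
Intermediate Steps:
x(g, d) = 2 (x(g, d) = 0 + 2 = 2)
z = -4322 (z = -2 + (-15 - 39)*80 = -2 - 54*80 = -2 - 4320 = -4322)
t = -1519 (t = 49*(-31) = -1519)
sqrt(sqrt(t + z) + x(-4, -9)*(7 - 60)) = sqrt(sqrt(-1519 - 4322) + 2*(7 - 60)) = sqrt(sqrt(-5841) + 2*(-53)) = sqrt(3*I*sqrt(649) - 106) = sqrt(-106 + 3*I*sqrt(649))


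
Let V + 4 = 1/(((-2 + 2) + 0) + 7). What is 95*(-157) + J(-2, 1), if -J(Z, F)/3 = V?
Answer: -104324/7 ≈ -14903.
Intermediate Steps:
V = -27/7 (V = -4 + 1/(((-2 + 2) + 0) + 7) = -4 + 1/((0 + 0) + 7) = -4 + 1/(0 + 7) = -4 + 1/7 = -27/7 ≈ -3.8571)
J(Z, F) = 81/7 (J(Z, F) = -3*(-27/7) = 81/7)
95*(-157) + J(-2, 1) = 95*(-157) + 81/7 = -14915 + 81/7 = -104324/7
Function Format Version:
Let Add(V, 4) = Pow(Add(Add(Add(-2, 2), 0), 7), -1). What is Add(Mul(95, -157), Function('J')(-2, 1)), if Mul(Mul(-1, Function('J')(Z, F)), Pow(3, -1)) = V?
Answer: Rational(-104324, 7) ≈ -14903.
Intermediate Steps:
V = Rational(-27, 7) (V = Add(-4, Pow(Add(Add(Add(-2, 2), 0), 7), -1)) = Add(-4, Pow(Add(Add(0, 0), 7), -1)) = Add(-4, Pow(Add(0, 7), -1)) = Add(-4, Pow(7, -1)) = Add(-4, Rational(1, 7)) = Rational(-27, 7) ≈ -3.8571)
Function('J')(Z, F) = Rational(81, 7) (Function('J')(Z, F) = Mul(-3, Rational(-27, 7)) = Rational(81, 7))
Add(Mul(95, -157), Function('J')(-2, 1)) = Add(Mul(95, -157), Rational(81, 7)) = Add(-14915, Rational(81, 7)) = Rational(-104324, 7)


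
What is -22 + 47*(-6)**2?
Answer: 1670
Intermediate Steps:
-22 + 47*(-6)**2 = -22 + 47*36 = -22 + 1692 = 1670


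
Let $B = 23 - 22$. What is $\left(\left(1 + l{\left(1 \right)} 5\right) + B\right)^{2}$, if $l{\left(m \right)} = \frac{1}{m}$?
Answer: $49$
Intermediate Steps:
$B = 1$ ($B = 23 - 22 = 1$)
$\left(\left(1 + l{\left(1 \right)} 5\right) + B\right)^{2} = \left(\left(1 + 1^{-1} \cdot 5\right) + 1\right)^{2} = \left(\left(1 + 1 \cdot 5\right) + 1\right)^{2} = \left(\left(1 + 5\right) + 1\right)^{2} = \left(6 + 1\right)^{2} = 7^{2} = 49$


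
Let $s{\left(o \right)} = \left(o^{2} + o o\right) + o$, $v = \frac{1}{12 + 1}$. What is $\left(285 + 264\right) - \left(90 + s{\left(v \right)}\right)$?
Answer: $\frac{77556}{169} \approx 458.91$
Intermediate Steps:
$v = \frac{1}{13} \approx 0.076923$
$s{\left(o \right)} = o + 2 o^{2}$ ($s{\left(o \right)} = \left(o^{2} + o^{2}\right) + o = 2 o^{2} + o = o + 2 o^{2}$)
$\left(285 + 264\right) - \left(90 + s{\left(v \right)}\right) = \left(285 + 264\right) - \left(90 + \frac{1 + 2 \cdot \frac{1}{13}}{13}\right) = 549 - \left(90 + \frac{1 + \frac{2}{13}}{13}\right) = 549 - \left(90 + \frac{1}{13} \cdot \frac{15}{13}\right) = 549 - \frac{15225}{169} = \frac{77556}{169}$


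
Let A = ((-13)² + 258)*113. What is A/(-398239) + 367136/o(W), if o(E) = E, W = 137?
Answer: 146201263117/54558743 ≈ 2679.7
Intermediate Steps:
A = 48251 (A = (169 + 258)*113 = 427*113 = 48251)
A/(-398239) + 367136/o(W) = 48251/(-398239) + 367136/137 = 48251*(-1/398239) + 367136*(1/137) = -48251/398239 + 367136/137 = 146201263117/54558743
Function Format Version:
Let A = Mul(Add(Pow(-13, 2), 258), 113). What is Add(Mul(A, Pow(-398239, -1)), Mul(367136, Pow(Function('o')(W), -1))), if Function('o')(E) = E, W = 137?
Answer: Rational(146201263117, 54558743) ≈ 2679.7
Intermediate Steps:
A = 48251 (A = Mul(Add(169, 258), 113) = Mul(427, 113) = 48251)
Add(Mul(A, Pow(-398239, -1)), Mul(367136, Pow(Function('o')(W), -1))) = Add(Mul(48251, Pow(-398239, -1)), Mul(367136, Pow(137, -1))) = Add(Mul(48251, Rational(-1, 398239)), Mul(367136, Rational(1, 137))) = Add(Rational(-48251, 398239), Rational(367136, 137)) = Rational(146201263117, 54558743)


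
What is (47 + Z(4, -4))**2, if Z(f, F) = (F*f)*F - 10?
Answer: 10201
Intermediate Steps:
Z(f, F) = -10 + f*F**2 (Z(f, F) = f*F**2 - 10 = -10 + f*F**2)
(47 + Z(4, -4))**2 = (47 + (-10 + 4*(-4)**2))**2 = (47 + (-10 + 4*16))**2 = (47 + (-10 + 64))**2 = (47 + 54)**2 = 101**2 = 10201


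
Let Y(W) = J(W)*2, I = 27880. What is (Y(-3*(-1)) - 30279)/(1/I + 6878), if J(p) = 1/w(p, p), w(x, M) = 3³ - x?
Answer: -2532528590/575275923 ≈ -4.4023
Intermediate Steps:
w(x, M) = 27 - x
J(p) = 1/(27 - p)
Y(W) = -2/(-27 + W) (Y(W) = -1/(-27 + W)*2 = -2/(-27 + W))
(Y(-3*(-1)) - 30279)/(1/I + 6878) = (-2/(-27 - 3*(-1)) - 30279)/(1/27880 + 6878) = (-2/(-27 + 3) - 30279)/(1/27880 + 6878) = (-2/(-24) - 30279)/(191758641/27880) = (-2*(-1/24) - 30279)*(27880/191758641) = (1/12 - 30279)*(27880/191758641) = -363347/12*27880/191758641 = -2532528590/575275923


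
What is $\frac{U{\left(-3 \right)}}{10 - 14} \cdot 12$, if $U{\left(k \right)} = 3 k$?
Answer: $27$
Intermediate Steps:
$\frac{U{\left(-3 \right)}}{10 - 14} \cdot 12 = \frac{3 \left(-3\right)}{10 - 14} \cdot 12 = - \frac{9}{-4} \cdot 12 = \left(-9\right) \left(- \frac{1}{4}\right) 12 = \frac{9}{4} \cdot 12 = 27$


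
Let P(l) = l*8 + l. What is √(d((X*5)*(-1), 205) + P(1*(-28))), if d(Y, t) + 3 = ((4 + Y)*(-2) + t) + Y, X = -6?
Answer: 2*I*√22 ≈ 9.3808*I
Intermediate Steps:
d(Y, t) = -11 + t - Y (d(Y, t) = -3 + (((4 + Y)*(-2) + t) + Y) = -3 + (((-8 - 2*Y) + t) + Y) = -3 + ((-8 + t - 2*Y) + Y) = -3 + (-8 + t - Y) = -11 + t - Y)
P(l) = 9*l (P(l) = 8*l + l = 9*l)
√(d((X*5)*(-1), 205) + P(1*(-28))) = √((-11 + 205 - (-6*5)*(-1)) + 9*(1*(-28))) = √((-11 + 205 - (-30)*(-1)) + 9*(-28)) = √((-11 + 205 - 1*30) - 252) = √((-11 + 205 - 30) - 252) = √(164 - 252) = √(-88) = 2*I*√22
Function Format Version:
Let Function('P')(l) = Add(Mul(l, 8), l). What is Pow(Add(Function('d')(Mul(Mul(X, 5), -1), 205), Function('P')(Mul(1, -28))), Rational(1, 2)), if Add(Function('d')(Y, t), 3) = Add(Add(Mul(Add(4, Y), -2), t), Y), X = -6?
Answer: Mul(2, I, Pow(22, Rational(1, 2))) ≈ Mul(9.3808, I)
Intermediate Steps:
Function('d')(Y, t) = Add(-11, t, Mul(-1, Y)) (Function('d')(Y, t) = Add(-3, Add(Add(Mul(Add(4, Y), -2), t), Y)) = Add(-3, Add(Add(Add(-8, Mul(-2, Y)), t), Y)) = Add(-3, Add(Add(-8, t, Mul(-2, Y)), Y)) = Add(-3, Add(-8, t, Mul(-1, Y))) = Add(-11, t, Mul(-1, Y)))
Function('P')(l) = Mul(9, l) (Function('P')(l) = Add(Mul(8, l), l) = Mul(9, l))
Pow(Add(Function('d')(Mul(Mul(X, 5), -1), 205), Function('P')(Mul(1, -28))), Rational(1, 2)) = Pow(Add(Add(-11, 205, Mul(-1, Mul(Mul(-6, 5), -1))), Mul(9, Mul(1, -28))), Rational(1, 2)) = Pow(Add(Add(-11, 205, Mul(-1, Mul(-30, -1))), Mul(9, -28)), Rational(1, 2)) = Pow(Add(Add(-11, 205, Mul(-1, 30)), -252), Rational(1, 2)) = Pow(Add(Add(-11, 205, -30), -252), Rational(1, 2)) = Pow(Add(164, -252), Rational(1, 2)) = Pow(-88, Rational(1, 2)) = Mul(2, I, Pow(22, Rational(1, 2)))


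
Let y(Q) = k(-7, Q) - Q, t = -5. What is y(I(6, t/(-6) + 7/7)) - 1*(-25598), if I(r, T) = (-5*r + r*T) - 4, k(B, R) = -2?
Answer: 25619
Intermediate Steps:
I(r, T) = -4 - 5*r + T*r (I(r, T) = (-5*r + T*r) - 4 = -4 - 5*r + T*r)
y(Q) = -2 - Q
y(I(6, t/(-6) + 7/7)) - 1*(-25598) = (-2 - (-4 - 5*6 + (-5/(-6) + 7/7)*6)) - 1*(-25598) = (-2 - (-4 - 30 + (-5*(-⅙) + 7*(⅐))*6)) + 25598 = (-2 - (-4 - 30 + (⅚ + 1)*6)) + 25598 = (-2 - (-4 - 30 + (11/6)*6)) + 25598 = (-2 - (-4 - 30 + 11)) + 25598 = (-2 - 1*(-23)) + 25598 = (-2 + 23) + 25598 = 21 + 25598 = 25619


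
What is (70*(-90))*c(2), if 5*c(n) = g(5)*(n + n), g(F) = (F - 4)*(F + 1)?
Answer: -30240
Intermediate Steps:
g(F) = (1 + F)*(-4 + F) (g(F) = (-4 + F)*(1 + F) = (1 + F)*(-4 + F))
c(n) = 12*n/5 (c(n) = ((-4 + 5² - 3*5)*(n + n))/5 = ((-4 + 25 - 15)*(2*n))/5 = (6*(2*n))/5 = (12*n)/5 = 12*n/5)
(70*(-90))*c(2) = (70*(-90))*((12/5)*2) = -6300*24/5 = -30240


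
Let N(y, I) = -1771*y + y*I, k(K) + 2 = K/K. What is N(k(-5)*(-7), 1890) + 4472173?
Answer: 4473006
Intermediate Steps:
k(K) = -1 (k(K) = -2 + K/K = -2 + 1 = -1)
N(y, I) = -1771*y + I*y
N(k(-5)*(-7), 1890) + 4472173 = (-1*(-7))*(-1771 + 1890) + 4472173 = 7*119 + 4472173 = 833 + 4472173 = 4473006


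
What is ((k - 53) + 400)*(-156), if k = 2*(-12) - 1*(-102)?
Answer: -66300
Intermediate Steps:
k = 78 (k = -24 + 102 = 78)
((k - 53) + 400)*(-156) = ((78 - 53) + 400)*(-156) = (25 + 400)*(-156) = 425*(-156) = -66300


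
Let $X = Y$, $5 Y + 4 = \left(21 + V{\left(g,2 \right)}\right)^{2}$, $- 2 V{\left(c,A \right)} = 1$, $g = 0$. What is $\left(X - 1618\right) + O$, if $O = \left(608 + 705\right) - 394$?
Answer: $- \frac{2463}{4} \approx -615.75$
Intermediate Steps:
$V{\left(c,A \right)} = - \frac{1}{2}$ ($V{\left(c,A \right)} = \left(- \frac{1}{2}\right) 1 = - \frac{1}{2}$)
$Y = \frac{333}{4}$ ($Y = - \frac{4}{5} + \frac{\left(21 - \frac{1}{2}\right)^{2}}{5} = - \frac{4}{5} + \frac{\left(\frac{41}{2}\right)^{2}}{5} = - \frac{4}{5} + \frac{1}{5} \cdot \frac{1681}{4} = - \frac{4}{5} + \frac{1681}{20} = \frac{333}{4} \approx 83.25$)
$O = 919$ ($O = 1313 - 394 = 919$)
$X = \frac{333}{4} \approx 83.25$
$\left(X - 1618\right) + O = \left(\frac{333}{4} - 1618\right) + 919 = - \frac{6139}{4} + 919 = - \frac{2463}{4}$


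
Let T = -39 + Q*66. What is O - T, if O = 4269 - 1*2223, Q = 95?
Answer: -4185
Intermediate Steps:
T = 6231 (T = -39 + 95*66 = -39 + 6270 = 6231)
O = 2046 (O = 4269 - 2223 = 2046)
O - T = 2046 - 1*6231 = 2046 - 6231 = -4185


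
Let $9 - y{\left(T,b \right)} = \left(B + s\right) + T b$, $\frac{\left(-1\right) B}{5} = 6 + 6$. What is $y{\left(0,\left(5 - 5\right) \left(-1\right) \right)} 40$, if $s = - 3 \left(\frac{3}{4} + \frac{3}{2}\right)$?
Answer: $3030$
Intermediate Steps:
$s = - \frac{27}{4}$ ($s = - 3 \left(3 \cdot \frac{1}{4} + 3 \cdot \frac{1}{2}\right) = - 3 \left(\frac{3}{4} + \frac{3}{2}\right) = \left(-3\right) \frac{9}{4} = - \frac{27}{4} \approx -6.75$)
$B = -60$ ($B = - 5 \left(6 + 6\right) = \left(-5\right) 12 = -60$)
$y{\left(T,b \right)} = \frac{303}{4} - T b$ ($y{\left(T,b \right)} = 9 - \left(\left(-60 - \frac{27}{4}\right) + T b\right) = 9 - \left(- \frac{267}{4} + T b\right) = \frac{303}{4} - T b$)
$y{\left(0,\left(5 - 5\right) \left(-1\right) \right)} 40 = \left(\frac{303}{4} - 0 \left(5 - 5\right) \left(-1\right)\right) 40 = \left(\frac{303}{4} - 0 \cdot 0 \left(-1\right)\right) 40 = \left(\frac{303}{4} - 0 \cdot 0\right) 40 = \left(\frac{303}{4} + 0\right) 40 = \frac{303}{4} \cdot 40 = 3030$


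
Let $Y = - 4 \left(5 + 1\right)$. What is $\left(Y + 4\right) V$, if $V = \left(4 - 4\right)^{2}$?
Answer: $0$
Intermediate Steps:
$Y = -24$ ($Y = \left(-4\right) 6 = -24$)
$V = 0$ ($V = 0^{2} = 0$)
$\left(Y + 4\right) V = \left(-24 + 4\right) 0 = \left(-20\right) 0 = 0$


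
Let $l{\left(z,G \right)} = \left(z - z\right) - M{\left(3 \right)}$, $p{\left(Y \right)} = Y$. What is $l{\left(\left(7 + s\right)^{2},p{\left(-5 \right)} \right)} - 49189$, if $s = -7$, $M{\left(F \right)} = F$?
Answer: $-49192$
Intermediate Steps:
$l{\left(z,G \right)} = -3$ ($l{\left(z,G \right)} = \left(z - z\right) - 3 = 0 - 3 = -3$)
$l{\left(\left(7 + s\right)^{2},p{\left(-5 \right)} \right)} - 49189 = -3 - 49189 = -49192$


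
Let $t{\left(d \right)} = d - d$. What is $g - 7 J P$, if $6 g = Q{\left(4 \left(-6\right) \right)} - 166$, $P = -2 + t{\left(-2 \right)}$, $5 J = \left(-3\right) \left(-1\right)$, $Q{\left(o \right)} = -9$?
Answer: $- \frac{623}{30} \approx -20.767$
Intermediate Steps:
$t{\left(d \right)} = 0$
$J = \frac{3}{5}$ ($J = \frac{\left(-3\right) \left(-1\right)}{5} = \frac{1}{5} \cdot 3 = \frac{3}{5} \approx 0.6$)
$P = -2$ ($P = -2 + 0 = -2$)
$g = - \frac{175}{6}$ ($g = \frac{-9 - 166}{6} = \frac{1}{6} \left(-175\right) = - \frac{175}{6} \approx -29.167$)
$g - 7 J P = - \frac{175}{6} - 7 \cdot \frac{3}{5} \left(-2\right) = - \frac{175}{6} - \frac{21}{5} \left(-2\right) = - \frac{175}{6} - - \frac{42}{5} = - \frac{175}{6} + \frac{42}{5} = - \frac{623}{30}$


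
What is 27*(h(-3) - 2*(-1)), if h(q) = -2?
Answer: 0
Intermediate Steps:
27*(h(-3) - 2*(-1)) = 27*(-2 - 2*(-1)) = 27*(-2 + 2) = 27*0 = 0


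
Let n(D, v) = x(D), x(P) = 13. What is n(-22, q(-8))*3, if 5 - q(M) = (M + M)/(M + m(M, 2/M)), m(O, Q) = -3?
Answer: 39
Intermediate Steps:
q(M) = 5 - 2*M/(-3 + M) (q(M) = 5 - (M + M)/(M - 3) = 5 - 2*M/(-3 + M))
n(D, v) = 13
n(-22, q(-8))*3 = 13*3 = 39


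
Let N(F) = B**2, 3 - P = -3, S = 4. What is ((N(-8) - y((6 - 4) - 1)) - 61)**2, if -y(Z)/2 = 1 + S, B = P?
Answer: 225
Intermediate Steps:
P = 6 (P = 3 - 1*(-3) = 3 + 3 = 6)
B = 6
y(Z) = -10 (y(Z) = -2*(1 + 4) = -2*5 = -10)
N(F) = 36 (N(F) = 6**2 = 36)
((N(-8) - y((6 - 4) - 1)) - 61)**2 = ((36 - 1*(-10)) - 61)**2 = ((36 + 10) - 61)**2 = (46 - 61)**2 = (-15)**2 = 225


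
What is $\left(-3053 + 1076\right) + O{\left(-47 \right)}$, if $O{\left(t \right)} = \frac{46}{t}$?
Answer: $- \frac{92965}{47} \approx -1978.0$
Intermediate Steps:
$\left(-3053 + 1076\right) + O{\left(-47 \right)} = \left(-3053 + 1076\right) + \frac{46}{-47} = -1977 + 46 \left(- \frac{1}{47}\right) = -1977 - \frac{46}{47} = - \frac{92965}{47}$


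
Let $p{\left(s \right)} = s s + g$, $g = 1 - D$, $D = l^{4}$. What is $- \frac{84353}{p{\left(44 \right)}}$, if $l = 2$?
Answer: $- \frac{84353}{1921} \approx -43.911$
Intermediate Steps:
$D = 16$ ($D = 2^{4} = 16$)
$g = -15$ ($g = 1 - 16 = -15$)
$p{\left(s \right)} = -15 + s^{2}$ ($p{\left(s \right)} = s s - 15 = s^{2} - 15 = -15 + s^{2}$)
$- \frac{84353}{p{\left(44 \right)}} = - \frac{84353}{-15 + 44^{2}} = - \frac{84353}{-15 + 1936} = - \frac{84353}{1921}$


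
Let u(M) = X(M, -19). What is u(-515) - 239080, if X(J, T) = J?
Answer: -239595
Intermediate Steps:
u(M) = M
u(-515) - 239080 = -515 - 239080 = -239595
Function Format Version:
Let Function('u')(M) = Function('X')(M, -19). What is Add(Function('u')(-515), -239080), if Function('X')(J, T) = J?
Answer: -239595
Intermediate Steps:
Function('u')(M) = M
Add(Function('u')(-515), -239080) = Add(-515, -239080) = -239595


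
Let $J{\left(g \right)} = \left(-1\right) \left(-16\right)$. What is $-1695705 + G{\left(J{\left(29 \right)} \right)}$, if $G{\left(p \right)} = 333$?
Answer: $-1695372$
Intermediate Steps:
$J{\left(g \right)} = 16$
$-1695705 + G{\left(J{\left(29 \right)} \right)} = -1695705 + 333 = -1695372$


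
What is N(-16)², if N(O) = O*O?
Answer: 65536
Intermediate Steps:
N(O) = O²
N(-16)² = ((-16)²)² = 256² = 65536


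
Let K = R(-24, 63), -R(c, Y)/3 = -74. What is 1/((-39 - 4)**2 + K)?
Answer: 1/2071 ≈ 0.00048286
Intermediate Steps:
R(c, Y) = 222 (R(c, Y) = -3*(-74) = 222)
K = 222
1/((-39 - 4)**2 + K) = 1/((-39 - 4)**2 + 222) = 1/((-43)**2 + 222) = 1/(1849 + 222) = 1/2071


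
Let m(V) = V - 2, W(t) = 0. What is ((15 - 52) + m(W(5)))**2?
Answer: 1521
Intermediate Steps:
m(V) = -2 + V
((15 - 52) + m(W(5)))**2 = ((15 - 52) + (-2 + 0))**2 = (-37 - 2)**2 = (-39)**2 = 1521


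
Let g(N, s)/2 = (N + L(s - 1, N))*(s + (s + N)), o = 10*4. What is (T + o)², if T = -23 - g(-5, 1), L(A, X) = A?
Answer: 169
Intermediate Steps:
o = 40
g(N, s) = 2*(N + 2*s)*(-1 + N + s) (g(N, s) = 2*((N + (s - 1))*(s + (s + N))) = 2*((N + (-1 + s))*(s + (N + s))) = 2*((-1 + N + s)*(N + 2*s)) = 2*((N + 2*s)*(-1 + N + s)) = 2*(N + 2*s)*(-1 + N + s))
T = -53 (T = -23 - (-4*1 - 2*(-5) + 2*(-5)² + 4*1² + 6*(-5)*1) = -23 - (-4 + 10 + 2*25 + 4*1 - 30) = -23 - (-4 + 10 + 50 + 4 - 30) = -23 - 1*30 = -23 - 30 = -53)
(T + o)² = (-53 + 40)² = (-13)² = 169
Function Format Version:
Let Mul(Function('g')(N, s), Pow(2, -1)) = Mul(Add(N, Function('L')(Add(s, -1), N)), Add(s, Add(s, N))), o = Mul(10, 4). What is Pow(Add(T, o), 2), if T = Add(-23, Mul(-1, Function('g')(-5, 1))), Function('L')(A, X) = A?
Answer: 169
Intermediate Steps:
o = 40
Function('g')(N, s) = Mul(2, Add(N, Mul(2, s)), Add(-1, N, s)) (Function('g')(N, s) = Mul(2, Mul(Add(N, Add(s, -1)), Add(s, Add(s, N)))) = Mul(2, Mul(Add(N, Add(-1, s)), Add(s, Add(N, s)))) = Mul(2, Mul(Add(-1, N, s), Add(N, Mul(2, s)))) = Mul(2, Mul(Add(N, Mul(2, s)), Add(-1, N, s))) = Mul(2, Add(N, Mul(2, s)), Add(-1, N, s)))
T = -53 (T = Add(-23, Mul(-1, Add(Mul(-4, 1), Mul(-2, -5), Mul(2, Pow(-5, 2)), Mul(4, Pow(1, 2)), Mul(6, -5, 1)))) = Add(-23, Mul(-1, Add(-4, 10, Mul(2, 25), Mul(4, 1), -30))) = Add(-23, Mul(-1, Add(-4, 10, 50, 4, -30))) = Add(-23, Mul(-1, 30)) = Add(-23, -30) = -53)
Pow(Add(T, o), 2) = Pow(Add(-53, 40), 2) = Pow(-13, 2) = 169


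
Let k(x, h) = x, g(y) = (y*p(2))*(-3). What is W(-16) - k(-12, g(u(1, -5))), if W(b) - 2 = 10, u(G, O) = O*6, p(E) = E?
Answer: 24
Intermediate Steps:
u(G, O) = 6*O
W(b) = 12 (W(b) = 2 + 10 = 12)
g(y) = -6*y (g(y) = (y*2)*(-3) = (2*y)*(-3) = -6*y)
W(-16) - k(-12, g(u(1, -5))) = 12 - 1*(-12) = 12 + 12 = 24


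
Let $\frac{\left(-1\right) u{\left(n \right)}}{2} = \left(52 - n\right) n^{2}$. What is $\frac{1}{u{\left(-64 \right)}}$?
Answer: $- \frac{1}{950272} \approx -1.0523 \cdot 10^{-6}$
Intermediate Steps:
$u{\left(n \right)} = - 2 n^{2} \left(52 - n\right)$ ($u{\left(n \right)} = - 2 \left(52 - n\right) n^{2} = - 2 n^{2} \left(52 - n\right)$)
$\frac{1}{u{\left(-64 \right)}} = \frac{1}{2 \left(-64\right)^{2} \left(-52 - 64\right)} = \frac{1}{2 \cdot 4096 \left(-116\right)} = \frac{1}{-950272} = - \frac{1}{950272}$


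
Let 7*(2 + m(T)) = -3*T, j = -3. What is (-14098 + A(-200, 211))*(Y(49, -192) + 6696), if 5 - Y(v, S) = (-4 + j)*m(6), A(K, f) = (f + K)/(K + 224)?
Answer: -752132043/8 ≈ -9.4017e+7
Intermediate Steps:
A(K, f) = (K + f)/(224 + K)
m(T) = -2 - 3*T/7 (m(T) = -2 + (-3*T)/7 = -2 - 3*T/7)
Y(v, S) = -27 (Y(v, S) = 5 - (-4 - 3)*(-2 - 3/7*6) = 5 - (-7)*(-2 - 18/7) = 5 - (-7)*(-32)/7 = 5 - 1*32 = 5 - 32 = -27)
(-14098 + A(-200, 211))*(Y(49, -192) + 6696) = (-14098 + (-200 + 211)/(224 - 200))*(-27 + 6696) = (-14098 + 11/24)*6669 = -338341/24*6669 = -752132043/8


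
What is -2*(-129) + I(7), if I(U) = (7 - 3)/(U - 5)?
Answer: 260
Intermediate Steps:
I(U) = 4/(-5 + U)
-2*(-129) + I(7) = -2*(-129) + 4/(-5 + 7) = 258 + 4/2 = 258 + 4*(½) = 258 + 2 = 260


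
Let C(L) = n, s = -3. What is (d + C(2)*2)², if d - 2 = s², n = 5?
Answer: 441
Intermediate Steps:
C(L) = 5
d = 11 (d = 2 + (-3)² = 2 + 9 = 11)
(d + C(2)*2)² = (11 + 5*2)² = (11 + 10)² = 21² = 441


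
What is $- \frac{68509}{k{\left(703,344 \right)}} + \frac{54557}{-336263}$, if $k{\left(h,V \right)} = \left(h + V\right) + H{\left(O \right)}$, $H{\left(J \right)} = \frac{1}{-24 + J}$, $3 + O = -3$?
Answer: $- \frac{98974976689}{1508812081} \approx -65.598$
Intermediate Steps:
$O = -6$ ($O = -3 - 3 = -6$)
$k{\left(h,V \right)} = - \frac{1}{30} + V + h$ ($k{\left(h,V \right)} = \left(h + V\right) + \frac{1}{-24 - 6} = \left(V + h\right) + \frac{1}{-30} = \left(V + h\right) - \frac{1}{30} = - \frac{1}{30} + V + h$)
$- \frac{68509}{k{\left(703,344 \right)}} + \frac{54557}{-336263} = - \frac{68509}{- \frac{1}{30} + 344 + 703} + \frac{54557}{-336263} = - \frac{68509}{\frac{31409}{30}} + 54557 \left(- \frac{1}{336263}\right) = \left(-68509\right) \frac{30}{31409} - \frac{54557}{336263} = - \frac{293610}{4487} - \frac{54557}{336263} = - \frac{98974976689}{1508812081}$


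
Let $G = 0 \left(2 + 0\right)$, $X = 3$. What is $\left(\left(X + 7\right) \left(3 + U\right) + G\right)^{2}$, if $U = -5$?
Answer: $400$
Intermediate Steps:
$G = 0$ ($G = 0 \cdot 2 = 0$)
$\left(\left(X + 7\right) \left(3 + U\right) + G\right)^{2} = \left(\left(3 + 7\right) \left(3 - 5\right) + 0\right)^{2} = \left(10 \left(-2\right) + 0\right)^{2} = \left(-20 + 0\right)^{2} = \left(-20\right)^{2} = 400$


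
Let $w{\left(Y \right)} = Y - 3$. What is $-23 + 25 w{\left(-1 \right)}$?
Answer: $-123$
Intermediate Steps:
$w{\left(Y \right)} = -3 + Y$ ($w{\left(Y \right)} = Y - 3 = -3 + Y$)
$-23 + 25 w{\left(-1 \right)} = -23 + 25 \left(-3 - 1\right) = -23 + 25 \left(-4\right) = -23 - 100 = -123$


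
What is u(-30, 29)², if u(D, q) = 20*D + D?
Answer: 396900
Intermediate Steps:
u(D, q) = 21*D
u(-30, 29)² = (21*(-30))² = (-630)² = 396900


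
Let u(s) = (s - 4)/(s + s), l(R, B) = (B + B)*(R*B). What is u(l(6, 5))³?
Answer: 50653/421875 ≈ 0.12007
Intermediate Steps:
l(R, B) = 2*R*B² (l(R, B) = (2*B)*(B*R) = 2*R*B²)
u(s) = (-4 + s)/(2*s) (u(s) = (-4 + s)/((2*s)) = (-4 + s)*(1/(2*s)) = (-4 + s)/(2*s))
u(l(6, 5))³ = ((-4 + 2*6*5²)/(2*((2*6*5²))))³ = ((-4 + 2*6*25)/(2*((2*6*25))))³ = ((½)*(-4 + 300)/300)³ = ((½)*(1/300)*296)³ = (37/75)³ = 50653/421875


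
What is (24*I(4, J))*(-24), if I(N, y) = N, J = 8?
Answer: -2304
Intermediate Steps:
(24*I(4, J))*(-24) = (24*4)*(-24) = 96*(-24) = -2304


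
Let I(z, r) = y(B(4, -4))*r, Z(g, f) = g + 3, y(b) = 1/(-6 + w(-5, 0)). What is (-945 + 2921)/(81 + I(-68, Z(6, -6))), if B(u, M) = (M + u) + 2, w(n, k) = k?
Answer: 3952/159 ≈ 24.855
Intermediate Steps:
B(u, M) = 2 + M + u
y(b) = -⅙ (y(b) = 1/(-6 + 0) = 1/(-6) = -⅙)
Z(g, f) = 3 + g
I(z, r) = -r/6
(-945 + 2921)/(81 + I(-68, Z(6, -6))) = (-945 + 2921)/(81 - (3 + 6)/6) = 1976/(81 - ⅙*9) = 1976/(81 - 3/2) = 1976/(159/2) = 1976*(2/159) = 3952/159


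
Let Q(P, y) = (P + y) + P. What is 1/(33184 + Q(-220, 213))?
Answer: 1/32957 ≈ 3.0343e-5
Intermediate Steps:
Q(P, y) = y + 2*P
1/(33184 + Q(-220, 213)) = 1/(33184 + (213 + 2*(-220))) = 1/(33184 + (213 - 440)) = 1/(33184 - 227) = 1/32957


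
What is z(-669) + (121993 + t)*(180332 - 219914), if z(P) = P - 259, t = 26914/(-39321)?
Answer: -21096593626354/4369 ≈ -4.8287e+9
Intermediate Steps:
t = -26914/39321 (t = 26914*(-1/39321) = -26914/39321 ≈ -0.68447)
z(P) = -259 + P
z(-669) + (121993 + t)*(180332 - 219914) = (-259 - 669) + (121993 - 26914/39321)*(180332 - 219914) = -928 + (4796859839/39321)*(-39582) = -928 - 21096589571922/4369 = -21096593626354/4369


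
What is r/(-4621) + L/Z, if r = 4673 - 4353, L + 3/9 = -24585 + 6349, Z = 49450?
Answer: -300282289/685525350 ≈ -0.43803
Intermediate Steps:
L = -54709/3 (L = -⅓ + (-24585 + 6349) = -⅓ - 18236 = -54709/3 ≈ -18236.)
r = 320
r/(-4621) + L/Z = 320/(-4621) - 54709/3/49450 = 320*(-1/4621) - 54709/3*1/49450 = -320/4621 - 54709/148350 = -300282289/685525350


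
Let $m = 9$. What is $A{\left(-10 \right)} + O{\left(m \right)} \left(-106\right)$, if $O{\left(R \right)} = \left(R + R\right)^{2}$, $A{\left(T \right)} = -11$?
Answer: $-34355$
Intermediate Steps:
$O{\left(R \right)} = 4 R^{2}$ ($O{\left(R \right)} = \left(2 R\right)^{2} = 4 R^{2}$)
$A{\left(-10 \right)} + O{\left(m \right)} \left(-106\right) = -11 + 4 \cdot 9^{2} \left(-106\right) = -11 + 4 \cdot 81 \left(-106\right) = -11 + 324 \left(-106\right) = -11 - 34344 = -34355$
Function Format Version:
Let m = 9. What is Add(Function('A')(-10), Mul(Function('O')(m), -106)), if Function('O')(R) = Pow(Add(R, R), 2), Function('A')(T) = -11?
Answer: -34355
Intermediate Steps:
Function('O')(R) = Mul(4, Pow(R, 2)) (Function('O')(R) = Pow(Mul(2, R), 2) = Mul(4, Pow(R, 2)))
Add(Function('A')(-10), Mul(Function('O')(m), -106)) = Add(-11, Mul(Mul(4, Pow(9, 2)), -106)) = Add(-11, Mul(Mul(4, 81), -106)) = Add(-11, Mul(324, -106)) = Add(-11, -34344) = -34355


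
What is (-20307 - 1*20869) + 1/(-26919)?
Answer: -1108416745/26919 ≈ -41176.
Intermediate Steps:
(-20307 - 1*20869) + 1/(-26919) = (-20307 - 20869) - 1/26919 = -41176 - 1/26919 = -1108416745/26919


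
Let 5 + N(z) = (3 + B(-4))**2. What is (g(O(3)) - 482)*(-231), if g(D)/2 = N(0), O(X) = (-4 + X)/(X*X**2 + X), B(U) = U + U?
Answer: 102102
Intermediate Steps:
B(U) = 2*U
O(X) = (-4 + X)/(X + X**3) (O(X) = (-4 + X)/(X**3 + X) = (-4 + X)/(X + X**3))
N(z) = 20 (N(z) = -5 + (3 + 2*(-4))**2 = -5 + (3 - 8)**2 = -5 + (-5)**2 = -5 + 25 = 20)
g(D) = 40 (g(D) = 2*20 = 40)
(g(O(3)) - 482)*(-231) = (40 - 482)*(-231) = -442*(-231) = 102102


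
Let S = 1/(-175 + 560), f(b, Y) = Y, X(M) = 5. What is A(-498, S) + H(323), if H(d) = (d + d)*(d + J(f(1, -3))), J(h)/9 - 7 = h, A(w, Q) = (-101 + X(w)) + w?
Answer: 231320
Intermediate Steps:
S = 1/385 ≈ 0.0025974
A(w, Q) = -96 + w (A(w, Q) = (-101 + 5) + w = -96 + w)
J(h) = 63 + 9*h
H(d) = 2*d*(36 + d) (H(d) = (d + d)*(d + (63 + 9*(-3))) = (2*d)*(d + (63 - 27)) = (2*d)*(d + 36) = (2*d)*(36 + d) = 2*d*(36 + d))
A(-498, S) + H(323) = (-96 - 498) + 2*323*(36 + 323) = -594 + 2*323*359 = -594 + 231914 = 231320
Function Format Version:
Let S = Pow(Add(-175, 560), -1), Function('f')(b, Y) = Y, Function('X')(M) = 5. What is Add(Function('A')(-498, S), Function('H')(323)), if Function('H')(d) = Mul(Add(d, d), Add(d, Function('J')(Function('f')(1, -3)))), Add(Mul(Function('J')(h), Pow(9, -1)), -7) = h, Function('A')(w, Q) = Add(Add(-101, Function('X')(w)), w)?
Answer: 231320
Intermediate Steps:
S = Rational(1, 385) (S = Pow(385, -1) = Rational(1, 385) ≈ 0.0025974)
Function('A')(w, Q) = Add(-96, w) (Function('A')(w, Q) = Add(Add(-101, 5), w) = Add(-96, w))
Function('J')(h) = Add(63, Mul(9, h))
Function('H')(d) = Mul(2, d, Add(36, d)) (Function('H')(d) = Mul(Add(d, d), Add(d, Add(63, Mul(9, -3)))) = Mul(Mul(2, d), Add(d, Add(63, -27))) = Mul(Mul(2, d), Add(d, 36)) = Mul(Mul(2, d), Add(36, d)) = Mul(2, d, Add(36, d)))
Add(Function('A')(-498, S), Function('H')(323)) = Add(Add(-96, -498), Mul(2, 323, Add(36, 323))) = Add(-594, Mul(2, 323, 359)) = Add(-594, 231914) = 231320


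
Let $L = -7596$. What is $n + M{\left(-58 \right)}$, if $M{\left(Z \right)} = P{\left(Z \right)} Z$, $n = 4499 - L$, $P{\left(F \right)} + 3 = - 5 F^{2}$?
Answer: $987829$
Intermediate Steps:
$P{\left(F \right)} = -3 - 5 F^{2}$
$n = 12095$ ($n = 4499 - -7596 = 4499 + 7596 = 12095$)
$M{\left(Z \right)} = Z \left(-3 - 5 Z^{2}\right)$ ($M{\left(Z \right)} = \left(-3 - 5 Z^{2}\right) Z = Z \left(-3 - 5 Z^{2}\right)$)
$n + M{\left(-58 \right)} = 12095 - - 58 \left(3 + 5 \left(-58\right)^{2}\right) = 12095 - - 58 \left(3 + 5 \cdot 3364\right) = 12095 - - 58 \left(3 + 16820\right) = 12095 - \left(-58\right) 16823 = 12095 + 975734 = 987829$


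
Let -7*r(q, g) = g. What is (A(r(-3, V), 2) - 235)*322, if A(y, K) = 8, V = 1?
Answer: -73094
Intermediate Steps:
r(q, g) = -g/7
(A(r(-3, V), 2) - 235)*322 = (8 - 235)*322 = -227*322 = -73094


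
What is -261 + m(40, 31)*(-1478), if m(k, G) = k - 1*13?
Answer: -40167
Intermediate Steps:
m(k, G) = -13 + k (m(k, G) = k - 13 = -13 + k)
-261 + m(40, 31)*(-1478) = -261 + (-13 + 40)*(-1478) = -261 + 27*(-1478) = -261 - 39906 = -40167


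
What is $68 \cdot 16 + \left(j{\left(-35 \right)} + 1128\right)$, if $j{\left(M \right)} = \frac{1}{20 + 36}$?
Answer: $\frac{124097}{56} \approx 2216.0$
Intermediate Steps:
$j{\left(M \right)} = \frac{1}{56}$
$68 \cdot 16 + \left(j{\left(-35 \right)} + 1128\right) = 68 \cdot 16 + \left(\frac{1}{56} + 1128\right) = 1088 + \frac{63169}{56} = \frac{124097}{56}$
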